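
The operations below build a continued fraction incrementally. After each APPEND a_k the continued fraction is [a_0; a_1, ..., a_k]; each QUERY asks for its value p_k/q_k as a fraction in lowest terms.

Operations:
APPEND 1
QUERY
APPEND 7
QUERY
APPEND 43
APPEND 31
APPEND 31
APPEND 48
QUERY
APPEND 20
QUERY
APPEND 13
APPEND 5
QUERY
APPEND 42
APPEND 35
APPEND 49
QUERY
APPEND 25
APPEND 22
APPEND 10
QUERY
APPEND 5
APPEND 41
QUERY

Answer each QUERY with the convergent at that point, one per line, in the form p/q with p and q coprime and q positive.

1/1
8/7
15953327/13964937
319398678/279589481
21160079383/18522730431
1533238606799299/1342138887388191
8493386880533869453/7434788536791231056
1784303298426286740883/1561911390107862707619

APPEND 1: p_0 = 1·1 + 0 = 1, q_0 = 1·0 + 1 = 1 → 1/1
APPEND 7: p_1 = 7·1 + 1 = 8, q_1 = 7·1 + 0 = 7 → 8/7
APPEND 43: p_2 = 43·8 + 1 = 345, q_2 = 43·7 + 1 = 302 → 345/302
APPEND 31: p_3 = 31·345 + 8 = 10703, q_3 = 31·302 + 7 = 9369 → 10703/9369
APPEND 31: p_4 = 31·10703 + 345 = 332138, q_4 = 31·9369 + 302 = 290741 → 332138/290741
APPEND 48: p_5 = 48·332138 + 10703 = 15953327, q_5 = 48·290741 + 9369 = 13964937 → 15953327/13964937
APPEND 20: p_6 = 20·15953327 + 332138 = 319398678, q_6 = 20·13964937 + 290741 = 279589481 → 319398678/279589481
APPEND 13: p_7 = 13·319398678 + 15953327 = 4168136141, q_7 = 13·279589481 + 13964937 = 3648628190 → 4168136141/3648628190
APPEND 5: p_8 = 5·4168136141 + 319398678 = 21160079383, q_8 = 5·3648628190 + 279589481 = 18522730431 → 21160079383/18522730431
APPEND 42: p_9 = 42·21160079383 + 4168136141 = 892891470227, q_9 = 42·18522730431 + 3648628190 = 781603306292 → 892891470227/781603306292
APPEND 35: p_10 = 35·892891470227 + 21160079383 = 31272361537328, q_10 = 35·781603306292 + 18522730431 = 27374638450651 → 31272361537328/27374638450651
APPEND 49: p_11 = 49·31272361537328 + 892891470227 = 1533238606799299, q_11 = 49·27374638450651 + 781603306292 = 1342138887388191 → 1533238606799299/1342138887388191
APPEND 25: p_12 = 25·1533238606799299 + 31272361537328 = 38362237531519803, q_12 = 25·1342138887388191 + 27374638450651 = 33580846823155426 → 38362237531519803/33580846823155426
APPEND 22: p_13 = 22·38362237531519803 + 1533238606799299 = 845502464300234965, q_13 = 22·33580846823155426 + 1342138887388191 = 740120768996807563 → 845502464300234965/740120768996807563
APPEND 10: p_14 = 10·845502464300234965 + 38362237531519803 = 8493386880533869453, q_14 = 10·740120768996807563 + 33580846823155426 = 7434788536791231056 → 8493386880533869453/7434788536791231056
APPEND 5: p_15 = 5·8493386880533869453 + 845502464300234965 = 43312436866969582230, q_15 = 5·7434788536791231056 + 740120768996807563 = 37914063452952962843 → 43312436866969582230/37914063452952962843
APPEND 41: p_16 = 41·43312436866969582230 + 8493386880533869453 = 1784303298426286740883, q_16 = 41·37914063452952962843 + 7434788536791231056 = 1561911390107862707619 → 1784303298426286740883/1561911390107862707619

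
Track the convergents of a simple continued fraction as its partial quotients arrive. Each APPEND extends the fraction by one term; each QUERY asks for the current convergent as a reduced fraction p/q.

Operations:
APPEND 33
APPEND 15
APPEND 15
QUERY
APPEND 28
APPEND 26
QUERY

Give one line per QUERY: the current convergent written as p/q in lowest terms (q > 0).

APPEND 33: p_0 = 33·1 + 0 = 33, q_0 = 33·0 + 1 = 1 → 33/1
APPEND 15: p_1 = 15·33 + 1 = 496, q_1 = 15·1 + 0 = 15 → 496/15
APPEND 15: p_2 = 15·496 + 33 = 7473, q_2 = 15·15 + 1 = 226 → 7473/226
APPEND 28: p_3 = 28·7473 + 496 = 209740, q_3 = 28·226 + 15 = 6343 → 209740/6343
APPEND 26: p_4 = 26·209740 + 7473 = 5460713, q_4 = 26·6343 + 226 = 165144 → 5460713/165144

7473/226
5460713/165144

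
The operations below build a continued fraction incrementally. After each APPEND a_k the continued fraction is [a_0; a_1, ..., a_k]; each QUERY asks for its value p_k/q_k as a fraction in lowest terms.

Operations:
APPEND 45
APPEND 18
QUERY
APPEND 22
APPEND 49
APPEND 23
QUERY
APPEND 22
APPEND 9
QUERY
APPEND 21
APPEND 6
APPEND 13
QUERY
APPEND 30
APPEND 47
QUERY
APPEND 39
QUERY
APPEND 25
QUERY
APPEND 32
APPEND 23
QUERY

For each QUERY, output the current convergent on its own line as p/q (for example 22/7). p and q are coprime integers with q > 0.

811/18
20195189/448230
4026738077/89373009
6767874607872/150212232997
9573632209632829/212485714559230
373575206480680862/8291460644455209
9348953794226654379/207499001825939455
6898771176094099937149/153117467940539848142

APPEND 45: p_0 = 45·1 + 0 = 45, q_0 = 45·0 + 1 = 1 → 45/1
APPEND 18: p_1 = 18·45 + 1 = 811, q_1 = 18·1 + 0 = 18 → 811/18
APPEND 22: p_2 = 22·811 + 45 = 17887, q_2 = 22·18 + 1 = 397 → 17887/397
APPEND 49: p_3 = 49·17887 + 811 = 877274, q_3 = 49·397 + 18 = 19471 → 877274/19471
APPEND 23: p_4 = 23·877274 + 17887 = 20195189, q_4 = 23·19471 + 397 = 448230 → 20195189/448230
APPEND 22: p_5 = 22·20195189 + 877274 = 445171432, q_5 = 22·448230 + 19471 = 9880531 → 445171432/9880531
APPEND 9: p_6 = 9·445171432 + 20195189 = 4026738077, q_6 = 9·9880531 + 448230 = 89373009 → 4026738077/89373009
APPEND 21: p_7 = 21·4026738077 + 445171432 = 85006671049, q_7 = 21·89373009 + 9880531 = 1886713720 → 85006671049/1886713720
APPEND 6: p_8 = 6·85006671049 + 4026738077 = 514066764371, q_8 = 6·1886713720 + 89373009 = 11409655329 → 514066764371/11409655329
APPEND 13: p_9 = 13·514066764371 + 85006671049 = 6767874607872, q_9 = 13·11409655329 + 1886713720 = 150212232997 → 6767874607872/150212232997
APPEND 30: p_10 = 30·6767874607872 + 514066764371 = 203550305000531, q_10 = 30·150212232997 + 11409655329 = 4517776645239 → 203550305000531/4517776645239
APPEND 47: p_11 = 47·203550305000531 + 6767874607872 = 9573632209632829, q_11 = 47·4517776645239 + 150212232997 = 212485714559230 → 9573632209632829/212485714559230
APPEND 39: p_12 = 39·9573632209632829 + 203550305000531 = 373575206480680862, q_12 = 39·212485714559230 + 4517776645239 = 8291460644455209 → 373575206480680862/8291460644455209
APPEND 25: p_13 = 25·373575206480680862 + 9573632209632829 = 9348953794226654379, q_13 = 25·8291460644455209 + 212485714559230 = 207499001825939455 → 9348953794226654379/207499001825939455
APPEND 32: p_14 = 32·9348953794226654379 + 373575206480680862 = 299540096621733620990, q_14 = 32·207499001825939455 + 8291460644455209 = 6648259519074517769 → 299540096621733620990/6648259519074517769
APPEND 23: p_15 = 23·299540096621733620990 + 9348953794226654379 = 6898771176094099937149, q_15 = 23·6648259519074517769 + 207499001825939455 = 153117467940539848142 → 6898771176094099937149/153117467940539848142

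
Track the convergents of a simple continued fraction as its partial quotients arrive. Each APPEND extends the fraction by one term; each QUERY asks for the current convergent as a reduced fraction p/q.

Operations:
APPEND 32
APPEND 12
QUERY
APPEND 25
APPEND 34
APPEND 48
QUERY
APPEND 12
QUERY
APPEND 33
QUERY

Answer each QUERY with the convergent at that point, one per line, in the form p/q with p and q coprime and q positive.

APPEND 32: p_0 = 32·1 + 0 = 32, q_0 = 32·0 + 1 = 1 → 32/1
APPEND 12: p_1 = 12·32 + 1 = 385, q_1 = 12·1 + 0 = 12 → 385/12
APPEND 25: p_2 = 25·385 + 32 = 9657, q_2 = 25·12 + 1 = 301 → 9657/301
APPEND 34: p_3 = 34·9657 + 385 = 328723, q_3 = 34·301 + 12 = 10246 → 328723/10246
APPEND 48: p_4 = 48·328723 + 9657 = 15788361, q_4 = 48·10246 + 301 = 492109 → 15788361/492109
APPEND 12: p_5 = 12·15788361 + 328723 = 189789055, q_5 = 12·492109 + 10246 = 5915554 → 189789055/5915554
APPEND 33: p_6 = 33·189789055 + 15788361 = 6278827176, q_6 = 33·5915554 + 492109 = 195705391 → 6278827176/195705391

385/12
15788361/492109
189789055/5915554
6278827176/195705391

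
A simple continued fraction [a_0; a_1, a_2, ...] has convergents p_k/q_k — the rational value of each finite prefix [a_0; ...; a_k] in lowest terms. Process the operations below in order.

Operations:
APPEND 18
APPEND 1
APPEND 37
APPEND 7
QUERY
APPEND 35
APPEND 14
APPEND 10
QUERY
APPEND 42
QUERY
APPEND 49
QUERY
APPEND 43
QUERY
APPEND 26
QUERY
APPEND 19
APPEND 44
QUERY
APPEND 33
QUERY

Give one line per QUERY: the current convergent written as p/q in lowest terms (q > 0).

APPEND 18: p_0 = 18·1 + 0 = 18, q_0 = 18·0 + 1 = 1 → 18/1
APPEND 1: p_1 = 1·18 + 1 = 19, q_1 = 1·1 + 0 = 1 → 19/1
APPEND 37: p_2 = 37·19 + 18 = 721, q_2 = 37·1 + 1 = 38 → 721/38
APPEND 7: p_3 = 7·721 + 19 = 5066, q_3 = 7·38 + 1 = 267 → 5066/267
APPEND 35: p_4 = 35·5066 + 721 = 178031, q_4 = 35·267 + 38 = 9383 → 178031/9383
APPEND 14: p_5 = 14·178031 + 5066 = 2497500, q_5 = 14·9383 + 267 = 131629 → 2497500/131629
APPEND 10: p_6 = 10·2497500 + 178031 = 25153031, q_6 = 10·131629 + 9383 = 1325673 → 25153031/1325673
APPEND 42: p_7 = 42·25153031 + 2497500 = 1058924802, q_7 = 42·1325673 + 131629 = 55809895 → 1058924802/55809895
APPEND 49: p_8 = 49·1058924802 + 25153031 = 51912468329, q_8 = 49·55809895 + 1325673 = 2736010528 → 51912468329/2736010528
APPEND 43: p_9 = 43·51912468329 + 1058924802 = 2233295062949, q_9 = 43·2736010528 + 55809895 = 117704262599 → 2233295062949/117704262599
APPEND 26: p_10 = 26·2233295062949 + 51912468329 = 58117584105003, q_10 = 26·117704262599 + 2736010528 = 3063046838102 → 58117584105003/3063046838102
APPEND 19: p_11 = 19·58117584105003 + 2233295062949 = 1106467393058006, q_11 = 19·3063046838102 + 117704262599 = 58315594186537 → 1106467393058006/58315594186537
APPEND 44: p_12 = 44·1106467393058006 + 58117584105003 = 48742682878657267, q_12 = 44·58315594186537 + 3063046838102 = 2568949191045730 → 48742682878657267/2568949191045730
APPEND 33: p_13 = 33·48742682878657267 + 1106467393058006 = 1609615002388747817, q_13 = 33·2568949191045730 + 58315594186537 = 84833638898695627 → 1609615002388747817/84833638898695627

5066/267
25153031/1325673
1058924802/55809895
51912468329/2736010528
2233295062949/117704262599
58117584105003/3063046838102
48742682878657267/2568949191045730
1609615002388747817/84833638898695627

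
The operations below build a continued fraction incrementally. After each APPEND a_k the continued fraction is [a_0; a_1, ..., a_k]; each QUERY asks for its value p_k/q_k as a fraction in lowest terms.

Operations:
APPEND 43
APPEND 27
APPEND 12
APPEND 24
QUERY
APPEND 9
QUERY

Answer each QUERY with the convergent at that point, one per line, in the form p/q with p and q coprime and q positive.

APPEND 43: p_0 = 43·1 + 0 = 43, q_0 = 43·0 + 1 = 1 → 43/1
APPEND 27: p_1 = 27·43 + 1 = 1162, q_1 = 27·1 + 0 = 27 → 1162/27
APPEND 12: p_2 = 12·1162 + 43 = 13987, q_2 = 12·27 + 1 = 325 → 13987/325
APPEND 24: p_3 = 24·13987 + 1162 = 336850, q_3 = 24·325 + 27 = 7827 → 336850/7827
APPEND 9: p_4 = 9·336850 + 13987 = 3045637, q_4 = 9·7827 + 325 = 70768 → 3045637/70768

336850/7827
3045637/70768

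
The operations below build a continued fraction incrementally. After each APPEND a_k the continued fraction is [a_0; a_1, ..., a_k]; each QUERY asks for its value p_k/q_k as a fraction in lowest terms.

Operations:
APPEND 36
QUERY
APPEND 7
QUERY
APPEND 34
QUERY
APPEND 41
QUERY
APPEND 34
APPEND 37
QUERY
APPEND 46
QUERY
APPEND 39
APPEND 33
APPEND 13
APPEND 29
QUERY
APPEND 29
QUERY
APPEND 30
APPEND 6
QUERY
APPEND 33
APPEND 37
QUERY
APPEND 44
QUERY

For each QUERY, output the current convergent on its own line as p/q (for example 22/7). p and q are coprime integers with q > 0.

36/1
253/7
8638/239
354411/9806
446523055/12354597
20552119142/568645105
10034914258456955/277650437540766
291357631715725531/8061411571956139
52795940826097062841/1460781397149305755
64840417952522629038447/1794033307227511955242
2854729406722122610988306/78985913424114049345499

APPEND 36: p_0 = 36·1 + 0 = 36, q_0 = 36·0 + 1 = 1 → 36/1
APPEND 7: p_1 = 7·36 + 1 = 253, q_1 = 7·1 + 0 = 7 → 253/7
APPEND 34: p_2 = 34·253 + 36 = 8638, q_2 = 34·7 + 1 = 239 → 8638/239
APPEND 41: p_3 = 41·8638 + 253 = 354411, q_3 = 41·239 + 7 = 9806 → 354411/9806
APPEND 34: p_4 = 34·354411 + 8638 = 12058612, q_4 = 34·9806 + 239 = 333643 → 12058612/333643
APPEND 37: p_5 = 37·12058612 + 354411 = 446523055, q_5 = 37·333643 + 9806 = 12354597 → 446523055/12354597
APPEND 46: p_6 = 46·446523055 + 12058612 = 20552119142, q_6 = 46·12354597 + 333643 = 568645105 → 20552119142/568645105
APPEND 39: p_7 = 39·20552119142 + 446523055 = 801979169593, q_7 = 39·568645105 + 12354597 = 22189513692 → 801979169593/22189513692
APPEND 33: p_8 = 33·801979169593 + 20552119142 = 26485864715711, q_8 = 33·22189513692 + 568645105 = 732822596941 → 26485864715711/732822596941
APPEND 13: p_9 = 13·26485864715711 + 801979169593 = 345118220473836, q_9 = 13·732822596941 + 22189513692 = 9548883273925 → 345118220473836/9548883273925
APPEND 29: p_10 = 29·345118220473836 + 26485864715711 = 10034914258456955, q_10 = 29·9548883273925 + 732822596941 = 277650437540766 → 10034914258456955/277650437540766
APPEND 29: p_11 = 29·10034914258456955 + 345118220473836 = 291357631715725531, q_11 = 29·277650437540766 + 9548883273925 = 8061411571956139 → 291357631715725531/8061411571956139
APPEND 30: p_12 = 30·291357631715725531 + 10034914258456955 = 8750763865730222885, q_12 = 30·8061411571956139 + 277650437540766 = 242119997596224936 → 8750763865730222885/242119997596224936
APPEND 6: p_13 = 6·8750763865730222885 + 291357631715725531 = 52795940826097062841, q_13 = 6·242119997596224936 + 8061411571956139 = 1460781397149305755 → 52795940826097062841/1460781397149305755
APPEND 33: p_14 = 33·52795940826097062841 + 8750763865730222885 = 1751016811126933296638, q_14 = 33·1460781397149305755 + 242119997596224936 = 48447906103523314851 → 1751016811126933296638/48447906103523314851
APPEND 37: p_15 = 37·1751016811126933296638 + 52795940826097062841 = 64840417952522629038447, q_15 = 37·48447906103523314851 + 1460781397149305755 = 1794033307227511955242 → 64840417952522629038447/1794033307227511955242
APPEND 44: p_16 = 44·64840417952522629038447 + 1751016811126933296638 = 2854729406722122610988306, q_16 = 44·1794033307227511955242 + 48447906103523314851 = 78985913424114049345499 → 2854729406722122610988306/78985913424114049345499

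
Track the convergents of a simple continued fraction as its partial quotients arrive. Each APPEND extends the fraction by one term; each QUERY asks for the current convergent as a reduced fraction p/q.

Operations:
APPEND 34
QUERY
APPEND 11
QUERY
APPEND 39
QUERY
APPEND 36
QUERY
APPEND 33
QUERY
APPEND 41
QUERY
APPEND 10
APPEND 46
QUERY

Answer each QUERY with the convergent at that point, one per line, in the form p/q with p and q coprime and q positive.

APPEND 34: p_0 = 34·1 + 0 = 34, q_0 = 34·0 + 1 = 1 → 34/1
APPEND 11: p_1 = 11·34 + 1 = 375, q_1 = 11·1 + 0 = 11 → 375/11
APPEND 39: p_2 = 39·375 + 34 = 14659, q_2 = 39·11 + 1 = 430 → 14659/430
APPEND 36: p_3 = 36·14659 + 375 = 528099, q_3 = 36·430 + 11 = 15491 → 528099/15491
APPEND 33: p_4 = 33·528099 + 14659 = 17441926, q_4 = 33·15491 + 430 = 511633 → 17441926/511633
APPEND 41: p_5 = 41·17441926 + 528099 = 715647065, q_5 = 41·511633 + 15491 = 20992444 → 715647065/20992444
APPEND 10: p_6 = 10·715647065 + 17441926 = 7173912576, q_6 = 10·20992444 + 511633 = 210436073 → 7173912576/210436073
APPEND 46: p_7 = 46·7173912576 + 715647065 = 330715625561, q_7 = 46·210436073 + 20992444 = 9701051802 → 330715625561/9701051802

34/1
375/11
14659/430
528099/15491
17441926/511633
715647065/20992444
330715625561/9701051802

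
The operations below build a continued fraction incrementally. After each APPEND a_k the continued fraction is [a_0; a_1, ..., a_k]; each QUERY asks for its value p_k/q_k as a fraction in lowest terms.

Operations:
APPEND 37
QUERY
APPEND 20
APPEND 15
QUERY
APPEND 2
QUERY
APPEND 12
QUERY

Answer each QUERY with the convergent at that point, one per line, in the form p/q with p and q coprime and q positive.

37/1
11152/301
23045/622
287692/7765

APPEND 37: p_0 = 37·1 + 0 = 37, q_0 = 37·0 + 1 = 1 → 37/1
APPEND 20: p_1 = 20·37 + 1 = 741, q_1 = 20·1 + 0 = 20 → 741/20
APPEND 15: p_2 = 15·741 + 37 = 11152, q_2 = 15·20 + 1 = 301 → 11152/301
APPEND 2: p_3 = 2·11152 + 741 = 23045, q_3 = 2·301 + 20 = 622 → 23045/622
APPEND 12: p_4 = 12·23045 + 11152 = 287692, q_4 = 12·622 + 301 = 7765 → 287692/7765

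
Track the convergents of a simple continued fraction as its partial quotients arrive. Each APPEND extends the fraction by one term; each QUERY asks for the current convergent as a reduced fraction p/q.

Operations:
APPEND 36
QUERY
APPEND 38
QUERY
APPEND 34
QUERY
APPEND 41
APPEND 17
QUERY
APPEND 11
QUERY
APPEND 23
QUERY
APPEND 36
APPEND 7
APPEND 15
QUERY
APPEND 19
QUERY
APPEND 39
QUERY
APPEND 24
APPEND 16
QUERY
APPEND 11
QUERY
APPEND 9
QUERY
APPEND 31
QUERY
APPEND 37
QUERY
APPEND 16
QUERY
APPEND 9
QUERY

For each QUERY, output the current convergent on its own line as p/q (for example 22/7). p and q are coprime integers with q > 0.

36/1
1369/38
46582/1293
32537509/903160
359823830/9987811
8308485599/230622813
31867949655749/884574704569
607595609082588/16865336873177
23728096703876681/658632712758472
9145038760737843593/253843439801982552
101165508284618402455/2808101888264884577
919634613322303465688/25526760434185943745
28609838521276025838783/794137675348029140672
1059483659900535259500659/29408620748311264148609
16980348396929840177849327/471332069648328255518416
153882619232269096860144602/4271397247583265563814353

APPEND 36: p_0 = 36·1 + 0 = 36, q_0 = 36·0 + 1 = 1 → 36/1
APPEND 38: p_1 = 38·36 + 1 = 1369, q_1 = 38·1 + 0 = 38 → 1369/38
APPEND 34: p_2 = 34·1369 + 36 = 46582, q_2 = 34·38 + 1 = 1293 → 46582/1293
APPEND 41: p_3 = 41·46582 + 1369 = 1911231, q_3 = 41·1293 + 38 = 53051 → 1911231/53051
APPEND 17: p_4 = 17·1911231 + 46582 = 32537509, q_4 = 17·53051 + 1293 = 903160 → 32537509/903160
APPEND 11: p_5 = 11·32537509 + 1911231 = 359823830, q_5 = 11·903160 + 53051 = 9987811 → 359823830/9987811
APPEND 23: p_6 = 23·359823830 + 32537509 = 8308485599, q_6 = 23·9987811 + 903160 = 230622813 → 8308485599/230622813
APPEND 36: p_7 = 36·8308485599 + 359823830 = 299465305394, q_7 = 36·230622813 + 9987811 = 8312409079 → 299465305394/8312409079
APPEND 7: p_8 = 7·299465305394 + 8308485599 = 2104565623357, q_8 = 7·8312409079 + 230622813 = 58417486366 → 2104565623357/58417486366
APPEND 15: p_9 = 15·2104565623357 + 299465305394 = 31867949655749, q_9 = 15·58417486366 + 8312409079 = 884574704569 → 31867949655749/884574704569
APPEND 19: p_10 = 19·31867949655749 + 2104565623357 = 607595609082588, q_10 = 19·884574704569 + 58417486366 = 16865336873177 → 607595609082588/16865336873177
APPEND 39: p_11 = 39·607595609082588 + 31867949655749 = 23728096703876681, q_11 = 39·16865336873177 + 884574704569 = 658632712758472 → 23728096703876681/658632712758472
APPEND 24: p_12 = 24·23728096703876681 + 607595609082588 = 570081916502122932, q_12 = 24·658632712758472 + 16865336873177 = 15824050443076505 → 570081916502122932/15824050443076505
APPEND 16: p_13 = 16·570081916502122932 + 23728096703876681 = 9145038760737843593, q_13 = 16·15824050443076505 + 658632712758472 = 253843439801982552 → 9145038760737843593/253843439801982552
APPEND 11: p_14 = 11·9145038760737843593 + 570081916502122932 = 101165508284618402455, q_14 = 11·253843439801982552 + 15824050443076505 = 2808101888264884577 → 101165508284618402455/2808101888264884577
APPEND 9: p_15 = 9·101165508284618402455 + 9145038760737843593 = 919634613322303465688, q_15 = 9·2808101888264884577 + 253843439801982552 = 25526760434185943745 → 919634613322303465688/25526760434185943745
APPEND 31: p_16 = 31·919634613322303465688 + 101165508284618402455 = 28609838521276025838783, q_16 = 31·25526760434185943745 + 2808101888264884577 = 794137675348029140672 → 28609838521276025838783/794137675348029140672
APPEND 37: p_17 = 37·28609838521276025838783 + 919634613322303465688 = 1059483659900535259500659, q_17 = 37·794137675348029140672 + 25526760434185943745 = 29408620748311264148609 → 1059483659900535259500659/29408620748311264148609
APPEND 16: p_18 = 16·1059483659900535259500659 + 28609838521276025838783 = 16980348396929840177849327, q_18 = 16·29408620748311264148609 + 794137675348029140672 = 471332069648328255518416 → 16980348396929840177849327/471332069648328255518416
APPEND 9: p_19 = 9·16980348396929840177849327 + 1059483659900535259500659 = 153882619232269096860144602, q_19 = 9·471332069648328255518416 + 29408620748311264148609 = 4271397247583265563814353 → 153882619232269096860144602/4271397247583265563814353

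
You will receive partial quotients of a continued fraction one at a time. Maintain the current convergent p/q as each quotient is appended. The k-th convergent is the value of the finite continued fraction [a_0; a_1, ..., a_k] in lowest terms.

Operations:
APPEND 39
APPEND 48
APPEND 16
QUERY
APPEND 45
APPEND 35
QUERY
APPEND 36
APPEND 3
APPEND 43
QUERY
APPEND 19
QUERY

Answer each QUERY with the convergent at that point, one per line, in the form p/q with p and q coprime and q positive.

30007/769
47356587/1213624
223840944841/5736451042
4258143876526/109124958773

APPEND 39: p_0 = 39·1 + 0 = 39, q_0 = 39·0 + 1 = 1 → 39/1
APPEND 48: p_1 = 48·39 + 1 = 1873, q_1 = 48·1 + 0 = 48 → 1873/48
APPEND 16: p_2 = 16·1873 + 39 = 30007, q_2 = 16·48 + 1 = 769 → 30007/769
APPEND 45: p_3 = 45·30007 + 1873 = 1352188, q_3 = 45·769 + 48 = 34653 → 1352188/34653
APPEND 35: p_4 = 35·1352188 + 30007 = 47356587, q_4 = 35·34653 + 769 = 1213624 → 47356587/1213624
APPEND 36: p_5 = 36·47356587 + 1352188 = 1706189320, q_5 = 36·1213624 + 34653 = 43725117 → 1706189320/43725117
APPEND 3: p_6 = 3·1706189320 + 47356587 = 5165924547, q_6 = 3·43725117 + 1213624 = 132388975 → 5165924547/132388975
APPEND 43: p_7 = 43·5165924547 + 1706189320 = 223840944841, q_7 = 43·132388975 + 43725117 = 5736451042 → 223840944841/5736451042
APPEND 19: p_8 = 19·223840944841 + 5165924547 = 4258143876526, q_8 = 19·5736451042 + 132388975 = 109124958773 → 4258143876526/109124958773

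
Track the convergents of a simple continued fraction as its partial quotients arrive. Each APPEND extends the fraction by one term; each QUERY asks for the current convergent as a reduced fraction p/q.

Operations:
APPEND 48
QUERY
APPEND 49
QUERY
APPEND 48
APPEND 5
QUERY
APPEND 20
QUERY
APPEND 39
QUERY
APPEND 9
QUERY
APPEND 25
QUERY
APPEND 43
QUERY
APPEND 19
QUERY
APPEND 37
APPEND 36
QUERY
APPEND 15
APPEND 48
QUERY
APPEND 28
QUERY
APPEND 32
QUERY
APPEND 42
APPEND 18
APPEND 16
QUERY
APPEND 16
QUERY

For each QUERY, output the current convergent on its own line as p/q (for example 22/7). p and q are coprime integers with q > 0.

48/1
2353/49
567313/11814
11459252/238633
447478141/9318501
4038762521/84105142
101416541166/2111947051
4364950032659/90897828335
83035467161687/1729170685416
110843415927704495/2308256845479588
80065783391155664639/1667328555823841844
2243507662868509192395/46719887485962954179
71872310995183449821279/1496703728106638375572
874184441550028648284427121/18204439158891526110459819
14041398787361743877231005249/292404872222415890350840330

APPEND 48: p_0 = 48·1 + 0 = 48, q_0 = 48·0 + 1 = 1 → 48/1
APPEND 49: p_1 = 49·48 + 1 = 2353, q_1 = 49·1 + 0 = 49 → 2353/49
APPEND 48: p_2 = 48·2353 + 48 = 112992, q_2 = 48·49 + 1 = 2353 → 112992/2353
APPEND 5: p_3 = 5·112992 + 2353 = 567313, q_3 = 5·2353 + 49 = 11814 → 567313/11814
APPEND 20: p_4 = 20·567313 + 112992 = 11459252, q_4 = 20·11814 + 2353 = 238633 → 11459252/238633
APPEND 39: p_5 = 39·11459252 + 567313 = 447478141, q_5 = 39·238633 + 11814 = 9318501 → 447478141/9318501
APPEND 9: p_6 = 9·447478141 + 11459252 = 4038762521, q_6 = 9·9318501 + 238633 = 84105142 → 4038762521/84105142
APPEND 25: p_7 = 25·4038762521 + 447478141 = 101416541166, q_7 = 25·84105142 + 9318501 = 2111947051 → 101416541166/2111947051
APPEND 43: p_8 = 43·101416541166 + 4038762521 = 4364950032659, q_8 = 43·2111947051 + 84105142 = 90897828335 → 4364950032659/90897828335
APPEND 19: p_9 = 19·4364950032659 + 101416541166 = 83035467161687, q_9 = 19·90897828335 + 2111947051 = 1729170685416 → 83035467161687/1729170685416
APPEND 37: p_10 = 37·83035467161687 + 4364950032659 = 3076677235015078, q_10 = 37·1729170685416 + 90897828335 = 64070213188727 → 3076677235015078/64070213188727
APPEND 36: p_11 = 36·3076677235015078 + 83035467161687 = 110843415927704495, q_11 = 36·64070213188727 + 1729170685416 = 2308256845479588 → 110843415927704495/2308256845479588
APPEND 15: p_12 = 15·110843415927704495 + 3076677235015078 = 1665727916150582503, q_12 = 15·2308256845479588 + 64070213188727 = 34687922895382547 → 1665727916150582503/34687922895382547
APPEND 48: p_13 = 48·1665727916150582503 + 110843415927704495 = 80065783391155664639, q_13 = 48·34687922895382547 + 2308256845479588 = 1667328555823841844 → 80065783391155664639/1667328555823841844
APPEND 28: p_14 = 28·80065783391155664639 + 1665727916150582503 = 2243507662868509192395, q_14 = 28·1667328555823841844 + 34687922895382547 = 46719887485962954179 → 2243507662868509192395/46719887485962954179
APPEND 32: p_15 = 32·2243507662868509192395 + 80065783391155664639 = 71872310995183449821279, q_15 = 32·46719887485962954179 + 1667328555823841844 = 1496703728106638375572 → 71872310995183449821279/1496703728106638375572
APPEND 42: p_16 = 42·71872310995183449821279 + 2243507662868509192395 = 3020880569460573401686113, q_16 = 42·1496703728106638375572 + 46719887485962954179 = 62908276467964774728203 → 3020880569460573401686113/62908276467964774728203
APPEND 18: p_17 = 18·3020880569460573401686113 + 71872310995183449821279 = 54447722561285504680171313, q_17 = 18·62908276467964774728203 + 1496703728106638375572 = 1133845680151472583483226 → 54447722561285504680171313/1133845680151472583483226
APPEND 16: p_18 = 16·54447722561285504680171313 + 3020880569460573401686113 = 874184441550028648284427121, q_18 = 16·1133845680151472583483226 + 62908276467964774728203 = 18204439158891526110459819 → 874184441550028648284427121/18204439158891526110459819
APPEND 16: p_19 = 16·874184441550028648284427121 + 54447722561285504680171313 = 14041398787361743877231005249, q_19 = 16·18204439158891526110459819 + 1133845680151472583483226 = 292404872222415890350840330 → 14041398787361743877231005249/292404872222415890350840330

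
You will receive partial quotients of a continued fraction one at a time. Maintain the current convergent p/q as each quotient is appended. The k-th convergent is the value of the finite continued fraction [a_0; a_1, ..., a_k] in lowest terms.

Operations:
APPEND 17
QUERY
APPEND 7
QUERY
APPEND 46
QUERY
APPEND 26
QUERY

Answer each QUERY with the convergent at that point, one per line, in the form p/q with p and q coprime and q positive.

17/1
120/7
5537/323
144082/8405

APPEND 17: p_0 = 17·1 + 0 = 17, q_0 = 17·0 + 1 = 1 → 17/1
APPEND 7: p_1 = 7·17 + 1 = 120, q_1 = 7·1 + 0 = 7 → 120/7
APPEND 46: p_2 = 46·120 + 17 = 5537, q_2 = 46·7 + 1 = 323 → 5537/323
APPEND 26: p_3 = 26·5537 + 120 = 144082, q_3 = 26·323 + 7 = 8405 → 144082/8405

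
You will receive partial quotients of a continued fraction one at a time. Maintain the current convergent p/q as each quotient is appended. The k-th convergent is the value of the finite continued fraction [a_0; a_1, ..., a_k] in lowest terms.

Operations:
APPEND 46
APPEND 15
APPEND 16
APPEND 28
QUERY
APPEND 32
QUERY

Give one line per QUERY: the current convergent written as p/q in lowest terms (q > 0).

APPEND 46: p_0 = 46·1 + 0 = 46, q_0 = 46·0 + 1 = 1 → 46/1
APPEND 15: p_1 = 15·46 + 1 = 691, q_1 = 15·1 + 0 = 15 → 691/15
APPEND 16: p_2 = 16·691 + 46 = 11102, q_2 = 16·15 + 1 = 241 → 11102/241
APPEND 28: p_3 = 28·11102 + 691 = 311547, q_3 = 28·241 + 15 = 6763 → 311547/6763
APPEND 32: p_4 = 32·311547 + 11102 = 9980606, q_4 = 32·6763 + 241 = 216657 → 9980606/216657

311547/6763
9980606/216657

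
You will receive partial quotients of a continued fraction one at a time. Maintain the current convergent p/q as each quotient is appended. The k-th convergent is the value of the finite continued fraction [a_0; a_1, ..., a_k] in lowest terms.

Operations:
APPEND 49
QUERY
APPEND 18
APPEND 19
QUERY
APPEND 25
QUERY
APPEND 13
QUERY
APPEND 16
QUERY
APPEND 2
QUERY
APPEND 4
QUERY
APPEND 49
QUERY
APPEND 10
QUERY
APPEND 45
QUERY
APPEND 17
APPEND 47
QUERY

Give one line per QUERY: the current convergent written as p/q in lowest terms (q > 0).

APPEND 49: p_0 = 49·1 + 0 = 49, q_0 = 49·0 + 1 = 1 → 49/1
APPEND 18: p_1 = 18·49 + 1 = 883, q_1 = 18·1 + 0 = 18 → 883/18
APPEND 19: p_2 = 19·883 + 49 = 16826, q_2 = 19·18 + 1 = 343 → 16826/343
APPEND 25: p_3 = 25·16826 + 883 = 421533, q_3 = 25·343 + 18 = 8593 → 421533/8593
APPEND 13: p_4 = 13·421533 + 16826 = 5496755, q_4 = 13·8593 + 343 = 112052 → 5496755/112052
APPEND 16: p_5 = 16·5496755 + 421533 = 88369613, q_5 = 16·112052 + 8593 = 1801425 → 88369613/1801425
APPEND 2: p_6 = 2·88369613 + 5496755 = 182235981, q_6 = 2·1801425 + 112052 = 3714902 → 182235981/3714902
APPEND 4: p_7 = 4·182235981 + 88369613 = 817313537, q_7 = 4·3714902 + 1801425 = 16661033 → 817313537/16661033
APPEND 49: p_8 = 49·817313537 + 182235981 = 40230599294, q_8 = 49·16661033 + 3714902 = 820105519 → 40230599294/820105519
APPEND 10: p_9 = 10·40230599294 + 817313537 = 403123306477, q_9 = 10·820105519 + 16661033 = 8217716223 → 403123306477/8217716223
APPEND 45: p_10 = 45·403123306477 + 40230599294 = 18180779390759, q_10 = 45·8217716223 + 820105519 = 370617335554 → 18180779390759/370617335554
APPEND 17: p_11 = 17·18180779390759 + 403123306477 = 309476372949380, q_11 = 17·370617335554 + 8217716223 = 6308712420641 → 309476372949380/6308712420641
APPEND 47: p_12 = 47·309476372949380 + 18180779390759 = 14563570308011619, q_12 = 47·6308712420641 + 370617335554 = 296880101105681 → 14563570308011619/296880101105681

49/1
16826/343
421533/8593
5496755/112052
88369613/1801425
182235981/3714902
817313537/16661033
40230599294/820105519
403123306477/8217716223
18180779390759/370617335554
14563570308011619/296880101105681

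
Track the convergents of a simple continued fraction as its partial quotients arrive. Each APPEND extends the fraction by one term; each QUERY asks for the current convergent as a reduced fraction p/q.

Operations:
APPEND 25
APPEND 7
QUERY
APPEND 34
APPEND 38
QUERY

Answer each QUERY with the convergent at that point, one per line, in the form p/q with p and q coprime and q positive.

APPEND 25: p_0 = 25·1 + 0 = 25, q_0 = 25·0 + 1 = 1 → 25/1
APPEND 7: p_1 = 7·25 + 1 = 176, q_1 = 7·1 + 0 = 7 → 176/7
APPEND 34: p_2 = 34·176 + 25 = 6009, q_2 = 34·7 + 1 = 239 → 6009/239
APPEND 38: p_3 = 38·6009 + 176 = 228518, q_3 = 38·239 + 7 = 9089 → 228518/9089

176/7
228518/9089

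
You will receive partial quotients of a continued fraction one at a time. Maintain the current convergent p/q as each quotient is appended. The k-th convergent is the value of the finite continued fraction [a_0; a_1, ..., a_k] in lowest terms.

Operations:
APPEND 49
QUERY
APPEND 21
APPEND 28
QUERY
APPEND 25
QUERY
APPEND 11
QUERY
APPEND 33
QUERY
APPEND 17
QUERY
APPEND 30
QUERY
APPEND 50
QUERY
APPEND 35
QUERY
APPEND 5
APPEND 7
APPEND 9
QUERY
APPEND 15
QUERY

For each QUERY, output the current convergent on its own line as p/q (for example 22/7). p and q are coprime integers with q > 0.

49/1
28889/589
723255/14746
7984694/162795
264218157/5386981
4499693363/91741472
135255019047/2757631141
6767250645713/137973298522
236989027619002/4831823079411
78402494127977290/1598500084231627
1184616387668463413/24152412707422855

APPEND 49: p_0 = 49·1 + 0 = 49, q_0 = 49·0 + 1 = 1 → 49/1
APPEND 21: p_1 = 21·49 + 1 = 1030, q_1 = 21·1 + 0 = 21 → 1030/21
APPEND 28: p_2 = 28·1030 + 49 = 28889, q_2 = 28·21 + 1 = 589 → 28889/589
APPEND 25: p_3 = 25·28889 + 1030 = 723255, q_3 = 25·589 + 21 = 14746 → 723255/14746
APPEND 11: p_4 = 11·723255 + 28889 = 7984694, q_4 = 11·14746 + 589 = 162795 → 7984694/162795
APPEND 33: p_5 = 33·7984694 + 723255 = 264218157, q_5 = 33·162795 + 14746 = 5386981 → 264218157/5386981
APPEND 17: p_6 = 17·264218157 + 7984694 = 4499693363, q_6 = 17·5386981 + 162795 = 91741472 → 4499693363/91741472
APPEND 30: p_7 = 30·4499693363 + 264218157 = 135255019047, q_7 = 30·91741472 + 5386981 = 2757631141 → 135255019047/2757631141
APPEND 50: p_8 = 50·135255019047 + 4499693363 = 6767250645713, q_8 = 50·2757631141 + 91741472 = 137973298522 → 6767250645713/137973298522
APPEND 35: p_9 = 35·6767250645713 + 135255019047 = 236989027619002, q_9 = 35·137973298522 + 2757631141 = 4831823079411 → 236989027619002/4831823079411
APPEND 5: p_10 = 5·236989027619002 + 6767250645713 = 1191712388740723, q_10 = 5·4831823079411 + 137973298522 = 24297088695577 → 1191712388740723/24297088695577
APPEND 7: p_11 = 7·1191712388740723 + 236989027619002 = 8578975748804063, q_11 = 7·24297088695577 + 4831823079411 = 174911443948450 → 8578975748804063/174911443948450
APPEND 9: p_12 = 9·8578975748804063 + 1191712388740723 = 78402494127977290, q_12 = 9·174911443948450 + 24297088695577 = 1598500084231627 → 78402494127977290/1598500084231627
APPEND 15: p_13 = 15·78402494127977290 + 8578975748804063 = 1184616387668463413, q_13 = 15·1598500084231627 + 174911443948450 = 24152412707422855 → 1184616387668463413/24152412707422855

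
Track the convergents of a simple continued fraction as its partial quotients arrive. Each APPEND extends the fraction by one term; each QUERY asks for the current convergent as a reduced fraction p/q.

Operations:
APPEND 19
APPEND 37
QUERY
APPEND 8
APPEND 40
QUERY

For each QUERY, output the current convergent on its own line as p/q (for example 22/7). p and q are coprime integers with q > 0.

APPEND 19: p_0 = 19·1 + 0 = 19, q_0 = 19·0 + 1 = 1 → 19/1
APPEND 37: p_1 = 37·19 + 1 = 704, q_1 = 37·1 + 0 = 37 → 704/37
APPEND 8: p_2 = 8·704 + 19 = 5651, q_2 = 8·37 + 1 = 297 → 5651/297
APPEND 40: p_3 = 40·5651 + 704 = 226744, q_3 = 40·297 + 37 = 11917 → 226744/11917

704/37
226744/11917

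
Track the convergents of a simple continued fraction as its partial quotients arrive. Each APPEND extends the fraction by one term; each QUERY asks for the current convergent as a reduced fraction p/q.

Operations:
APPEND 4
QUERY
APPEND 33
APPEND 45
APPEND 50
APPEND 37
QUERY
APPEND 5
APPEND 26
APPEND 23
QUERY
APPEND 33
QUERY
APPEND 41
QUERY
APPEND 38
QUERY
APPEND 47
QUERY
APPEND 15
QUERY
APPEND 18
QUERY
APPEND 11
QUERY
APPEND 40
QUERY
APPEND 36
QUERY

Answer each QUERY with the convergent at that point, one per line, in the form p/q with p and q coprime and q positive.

4/1
11090560/2751807
33650760297/8349478993
1111935742319/275895226144
45623016195376/11320053750897
1734786551166607/430437937760230
81580590921025905/20241903128481707
1225443650366555182/304058984864985835
22139566297519019181/5493303630698226737
244760672923075766173/60730398922545479942
9812566483220549666101/2434709260532517424417
353497154068862863745809/87710263778093172758954

APPEND 4: p_0 = 4·1 + 0 = 4, q_0 = 4·0 + 1 = 1 → 4/1
APPEND 33: p_1 = 33·4 + 1 = 133, q_1 = 33·1 + 0 = 33 → 133/33
APPEND 45: p_2 = 45·133 + 4 = 5989, q_2 = 45·33 + 1 = 1486 → 5989/1486
APPEND 50: p_3 = 50·5989 + 133 = 299583, q_3 = 50·1486 + 33 = 74333 → 299583/74333
APPEND 37: p_4 = 37·299583 + 5989 = 11090560, q_4 = 37·74333 + 1486 = 2751807 → 11090560/2751807
APPEND 5: p_5 = 5·11090560 + 299583 = 55752383, q_5 = 5·2751807 + 74333 = 13833368 → 55752383/13833368
APPEND 26: p_6 = 26·55752383 + 11090560 = 1460652518, q_6 = 26·13833368 + 2751807 = 362419375 → 1460652518/362419375
APPEND 23: p_7 = 23·1460652518 + 55752383 = 33650760297, q_7 = 23·362419375 + 13833368 = 8349478993 → 33650760297/8349478993
APPEND 33: p_8 = 33·33650760297 + 1460652518 = 1111935742319, q_8 = 33·8349478993 + 362419375 = 275895226144 → 1111935742319/275895226144
APPEND 41: p_9 = 41·1111935742319 + 33650760297 = 45623016195376, q_9 = 41·275895226144 + 8349478993 = 11320053750897 → 45623016195376/11320053750897
APPEND 38: p_10 = 38·45623016195376 + 1111935742319 = 1734786551166607, q_10 = 38·11320053750897 + 275895226144 = 430437937760230 → 1734786551166607/430437937760230
APPEND 47: p_11 = 47·1734786551166607 + 45623016195376 = 81580590921025905, q_11 = 47·430437937760230 + 11320053750897 = 20241903128481707 → 81580590921025905/20241903128481707
APPEND 15: p_12 = 15·81580590921025905 + 1734786551166607 = 1225443650366555182, q_12 = 15·20241903128481707 + 430437937760230 = 304058984864985835 → 1225443650366555182/304058984864985835
APPEND 18: p_13 = 18·1225443650366555182 + 81580590921025905 = 22139566297519019181, q_13 = 18·304058984864985835 + 20241903128481707 = 5493303630698226737 → 22139566297519019181/5493303630698226737
APPEND 11: p_14 = 11·22139566297519019181 + 1225443650366555182 = 244760672923075766173, q_14 = 11·5493303630698226737 + 304058984864985835 = 60730398922545479942 → 244760672923075766173/60730398922545479942
APPEND 40: p_15 = 40·244760672923075766173 + 22139566297519019181 = 9812566483220549666101, q_15 = 40·60730398922545479942 + 5493303630698226737 = 2434709260532517424417 → 9812566483220549666101/2434709260532517424417
APPEND 36: p_16 = 36·9812566483220549666101 + 244760672923075766173 = 353497154068862863745809, q_16 = 36·2434709260532517424417 + 60730398922545479942 = 87710263778093172758954 → 353497154068862863745809/87710263778093172758954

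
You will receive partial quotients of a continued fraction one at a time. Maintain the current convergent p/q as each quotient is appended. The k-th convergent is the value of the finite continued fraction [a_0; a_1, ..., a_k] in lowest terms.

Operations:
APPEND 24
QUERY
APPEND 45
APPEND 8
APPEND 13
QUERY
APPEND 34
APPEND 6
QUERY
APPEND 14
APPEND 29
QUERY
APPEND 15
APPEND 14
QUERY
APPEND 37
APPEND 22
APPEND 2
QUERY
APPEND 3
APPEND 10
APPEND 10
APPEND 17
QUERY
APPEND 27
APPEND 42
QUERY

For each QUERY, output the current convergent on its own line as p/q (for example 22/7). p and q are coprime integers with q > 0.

APPEND 24: p_0 = 24·1 + 0 = 24, q_0 = 24·0 + 1 = 1 → 24/1
APPEND 45: p_1 = 45·24 + 1 = 1081, q_1 = 45·1 + 0 = 45 → 1081/45
APPEND 8: p_2 = 8·1081 + 24 = 8672, q_2 = 8·45 + 1 = 361 → 8672/361
APPEND 13: p_3 = 13·8672 + 1081 = 113817, q_3 = 13·361 + 45 = 4738 → 113817/4738
APPEND 34: p_4 = 34·113817 + 8672 = 3878450, q_4 = 34·4738 + 361 = 161453 → 3878450/161453
APPEND 6: p_5 = 6·3878450 + 113817 = 23384517, q_5 = 6·161453 + 4738 = 973456 → 23384517/973456
APPEND 14: p_6 = 14·23384517 + 3878450 = 331261688, q_6 = 14·973456 + 161453 = 13789837 → 331261688/13789837
APPEND 29: p_7 = 29·331261688 + 23384517 = 9629973469, q_7 = 29·13789837 + 973456 = 400878729 → 9629973469/400878729
APPEND 15: p_8 = 15·9629973469 + 331261688 = 144780863723, q_8 = 15·400878729 + 13789837 = 6026970772 → 144780863723/6026970772
APPEND 14: p_9 = 14·144780863723 + 9629973469 = 2036562065591, q_9 = 14·6026970772 + 400878729 = 84778469537 → 2036562065591/84778469537
APPEND 37: p_10 = 37·2036562065591 + 144780863723 = 75497577290590, q_10 = 37·84778469537 + 6026970772 = 3142830343641 → 75497577290590/3142830343641
APPEND 22: p_11 = 22·75497577290590 + 2036562065591 = 1662983262458571, q_11 = 22·3142830343641 + 84778469537 = 69227046029639 → 1662983262458571/69227046029639
APPEND 2: p_12 = 2·1662983262458571 + 75497577290590 = 3401464102207732, q_12 = 2·69227046029639 + 3142830343641 = 141596922402919 → 3401464102207732/141596922402919
APPEND 3: p_13 = 3·3401464102207732 + 1662983262458571 = 11867375569081767, q_13 = 3·141596922402919 + 69227046029639 = 494017813238396 → 11867375569081767/494017813238396
APPEND 10: p_14 = 10·11867375569081767 + 3401464102207732 = 122075219793025402, q_14 = 10·494017813238396 + 141596922402919 = 5081775054786879 → 122075219793025402/5081775054786879
APPEND 10: p_15 = 10·122075219793025402 + 11867375569081767 = 1232619573499335787, q_15 = 10·5081775054786879 + 494017813238396 = 51311768361107186 → 1232619573499335787/51311768361107186
APPEND 17: p_16 = 17·1232619573499335787 + 122075219793025402 = 21076607969281733781, q_16 = 17·51311768361107186 + 5081775054786879 = 877381837193609041 → 21076607969281733781/877381837193609041
APPEND 27: p_17 = 27·21076607969281733781 + 1232619573499335787 = 570301034744106147874, q_17 = 27·877381837193609041 + 51311768361107186 = 23740621372588551293 → 570301034744106147874/23740621372588551293
APPEND 42: p_18 = 42·570301034744106147874 + 21076607969281733781 = 23973720067221739944489, q_18 = 42·23740621372588551293 + 877381837193609041 = 997983479485912763347 → 23973720067221739944489/997983479485912763347

24/1
113817/4738
23384517/973456
9629973469/400878729
2036562065591/84778469537
3401464102207732/141596922402919
21076607969281733781/877381837193609041
23973720067221739944489/997983479485912763347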